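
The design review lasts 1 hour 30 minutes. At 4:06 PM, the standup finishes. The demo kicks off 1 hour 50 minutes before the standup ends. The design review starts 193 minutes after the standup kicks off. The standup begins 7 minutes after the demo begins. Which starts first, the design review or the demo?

the demo

The demo starts at 4:06 PM − 110 min = 2:16 PM.
The standup starts at 2:16 PM + 7 min = 2:23 PM.
The design review starts at 2:23 PM + 193 min = 5:36 PM.
The design review starts at 5:36 PM and the demo starts at 2:16 PM, so the demo is first.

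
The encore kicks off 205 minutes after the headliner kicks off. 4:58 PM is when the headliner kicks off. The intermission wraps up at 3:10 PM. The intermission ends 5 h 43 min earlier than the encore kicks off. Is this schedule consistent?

The encore starts at 4:58 PM + 205 min = 8:23 PM.
The intermission ends at 8:23 PM − 343 min = 2:40 PM.
But the intermission is also said to end at 3:10 PM — a 30-minute conflict.

No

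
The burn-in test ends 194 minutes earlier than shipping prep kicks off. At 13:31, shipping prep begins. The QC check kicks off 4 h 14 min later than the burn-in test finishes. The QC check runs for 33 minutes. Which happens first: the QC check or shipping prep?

shipping prep

The burn-in test ends at 13:31 − 194 min = 10:17.
The QC check starts at 10:17 + 254 min = 14:31.
The QC check starts at 14:31 and shipping prep starts at 13:31, so shipping prep is first.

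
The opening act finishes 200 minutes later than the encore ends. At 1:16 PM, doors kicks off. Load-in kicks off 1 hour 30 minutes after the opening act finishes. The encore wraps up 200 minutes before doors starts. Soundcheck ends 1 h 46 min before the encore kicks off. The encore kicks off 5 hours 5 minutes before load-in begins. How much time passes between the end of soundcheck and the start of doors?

5 hours 21 minutes

The encore ends at 1:16 PM − 200 min = 9:56 AM.
The opening act ends at 9:56 AM + 200 min = 1:16 PM.
Load-in starts at 1:16 PM + 90 min = 2:46 PM.
The encore starts at 2:46 PM − 305 min = 9:41 AM.
Soundcheck ends at 9:41 AM − 106 min = 7:55 AM.
From 7:55 AM to 1:16 PM is 5 hours 21 minutes.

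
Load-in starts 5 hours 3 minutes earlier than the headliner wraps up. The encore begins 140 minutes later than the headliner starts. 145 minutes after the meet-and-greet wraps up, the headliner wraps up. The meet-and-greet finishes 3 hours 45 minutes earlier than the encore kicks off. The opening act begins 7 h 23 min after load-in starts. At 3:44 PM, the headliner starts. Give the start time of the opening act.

7:04 PM

The encore starts at 3:44 PM + 140 min = 6:04 PM.
The meet-and-greet ends at 6:04 PM − 225 min = 2:19 PM.
The headliner ends at 2:19 PM + 145 min = 4:44 PM.
Load-in starts at 4:44 PM − 303 min = 11:41 AM.
The opening act starts at 11:41 AM + 443 min = 7:04 PM.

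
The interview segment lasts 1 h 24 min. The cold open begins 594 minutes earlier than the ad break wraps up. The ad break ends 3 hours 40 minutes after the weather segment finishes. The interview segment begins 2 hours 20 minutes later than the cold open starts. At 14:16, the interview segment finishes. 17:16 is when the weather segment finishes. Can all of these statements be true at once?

The ad break ends at 17:16 + 220 min = 20:56.
The cold open starts at 20:56 − 594 min = 11:02.
The interview segment starts at 11:02 + 140 min = 13:22.
The interview segment ends at 13:22 + 84 min = 14:46.
But the interview segment is also said to end at 14:16 — a 30-minute conflict.

No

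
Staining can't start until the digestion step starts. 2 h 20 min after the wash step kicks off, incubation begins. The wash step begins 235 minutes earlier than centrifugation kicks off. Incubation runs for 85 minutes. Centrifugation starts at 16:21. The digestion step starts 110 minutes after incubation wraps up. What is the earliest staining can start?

18:01

The wash step starts at 16:21 − 235 min = 12:26.
Incubation starts at 12:26 + 140 min = 14:46.
Incubation ends at 14:46 + 85 min = 16:11.
The digestion step starts at 16:11 + 110 min = 18:01.
Staining is bounded by the digestion step, so the earliest it can start is 18:01.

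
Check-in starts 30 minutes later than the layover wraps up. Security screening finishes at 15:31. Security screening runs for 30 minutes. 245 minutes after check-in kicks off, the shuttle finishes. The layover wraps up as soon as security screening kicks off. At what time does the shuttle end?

Security screening starts at 15:31 − 30 min = 15:01.
So the layover ends at 15:01.
Check-in starts at 15:01 + 30 min = 15:31.
The shuttle ends at 15:31 + 245 min = 19:36.

19:36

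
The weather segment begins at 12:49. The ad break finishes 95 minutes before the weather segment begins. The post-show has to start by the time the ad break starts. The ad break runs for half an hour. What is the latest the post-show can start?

10:44

The ad break ends at 12:49 − 95 min = 11:14.
The ad break starts at 11:14 − 30 min = 10:44.
The post-show is bounded by the ad break, so the latest it can start is 10:44.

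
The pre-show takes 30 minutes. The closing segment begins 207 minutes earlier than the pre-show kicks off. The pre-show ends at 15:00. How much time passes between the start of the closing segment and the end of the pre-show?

237 minutes

The pre-show starts at 15:00 − 30 min = 14:30.
The closing segment starts at 14:30 − 207 min = 11:03.
From 11:03 to 15:00 is 237 minutes.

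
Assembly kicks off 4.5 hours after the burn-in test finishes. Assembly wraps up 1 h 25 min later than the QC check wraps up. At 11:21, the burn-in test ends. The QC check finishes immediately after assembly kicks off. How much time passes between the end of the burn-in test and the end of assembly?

Assembly starts at 11:21 + 270 min = 15:51.
So the QC check ends at 15:51.
Assembly ends at 15:51 + 85 min = 17:16.
From 11:21 to 17:16 is 5 h 55 min.

5 h 55 min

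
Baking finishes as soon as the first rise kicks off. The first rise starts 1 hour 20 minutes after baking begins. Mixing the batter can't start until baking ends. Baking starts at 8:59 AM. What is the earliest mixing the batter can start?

The first rise starts at 8:59 AM + 80 min = 10:19 AM.
So baking ends at 10:19 AM.
Mixing the batter is bounded by baking, so the earliest it can start is 10:19 AM.

10:19 AM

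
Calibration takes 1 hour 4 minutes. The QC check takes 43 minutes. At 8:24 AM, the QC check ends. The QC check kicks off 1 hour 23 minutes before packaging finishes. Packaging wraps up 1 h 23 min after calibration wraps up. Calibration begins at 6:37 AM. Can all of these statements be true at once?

Yes

Calibration ends at 6:37 AM + 64 min = 7:41 AM.
Packaging ends at 7:41 AM + 83 min = 9:04 AM.
The QC check starts at 9:04 AM − 83 min = 7:41 AM.
The QC check ends at 7:41 AM + 43 min = 8:24 AM.
That matches the stated 8:24 AM, so the schedule is consistent.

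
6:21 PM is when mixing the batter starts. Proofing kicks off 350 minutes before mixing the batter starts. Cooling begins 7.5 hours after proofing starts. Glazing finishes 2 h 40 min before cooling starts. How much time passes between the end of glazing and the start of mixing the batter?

60 minutes

Proofing starts at 6:21 PM − 350 min = 12:31 PM.
Cooling starts at 12:31 PM + 450 min = 8:01 PM.
Glazing ends at 8:01 PM − 160 min = 5:21 PM.
From 5:21 PM to 6:21 PM is 60 minutes.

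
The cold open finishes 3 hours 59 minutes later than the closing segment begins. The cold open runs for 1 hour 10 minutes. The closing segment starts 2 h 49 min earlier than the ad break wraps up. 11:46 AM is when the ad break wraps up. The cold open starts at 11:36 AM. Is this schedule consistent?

The closing segment starts at 11:46 AM − 169 min = 8:57 AM.
The cold open ends at 8:57 AM + 239 min = 12:56 PM.
The cold open starts at 12:56 PM − 70 min = 11:46 AM.
But the cold open is also said to start at 11:36 AM — a 10-minute conflict.

No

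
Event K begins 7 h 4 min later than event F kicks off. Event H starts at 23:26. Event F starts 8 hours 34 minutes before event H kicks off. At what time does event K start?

21:56

Event F starts at 23:26 − 514 min = 14:52.
Event K starts at 14:52 + 424 min = 21:56.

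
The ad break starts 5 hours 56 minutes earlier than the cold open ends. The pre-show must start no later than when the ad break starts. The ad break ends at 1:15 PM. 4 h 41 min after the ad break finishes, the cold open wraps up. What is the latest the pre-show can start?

The cold open ends at 1:15 PM + 281 min = 5:56 PM.
The ad break starts at 5:56 PM − 356 min = 12:00 PM.
The pre-show is bounded by the ad break, so the latest it can start is 12:00 PM.

12:00 PM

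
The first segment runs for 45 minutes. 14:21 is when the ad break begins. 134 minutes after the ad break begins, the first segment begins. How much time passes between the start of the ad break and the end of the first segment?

2 h 59 min

The first segment starts at 14:21 + 134 min = 16:35.
The first segment ends at 16:35 + 45 min = 17:20.
From 14:21 to 17:20 is 2 h 59 min.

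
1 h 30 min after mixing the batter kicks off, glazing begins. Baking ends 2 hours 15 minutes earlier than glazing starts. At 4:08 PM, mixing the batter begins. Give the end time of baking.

Glazing starts at 4:08 PM + 90 min = 5:38 PM.
Baking ends at 5:38 PM − 135 min = 3:23 PM.

3:23 PM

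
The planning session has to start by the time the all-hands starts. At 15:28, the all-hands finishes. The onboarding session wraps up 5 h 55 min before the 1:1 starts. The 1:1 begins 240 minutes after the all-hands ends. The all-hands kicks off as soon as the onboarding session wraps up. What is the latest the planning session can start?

The 1:1 starts at 15:28 + 240 min = 19:28.
The onboarding session ends at 19:28 − 355 min = 13:33.
So the all-hands starts at 13:33.
The planning session is bounded by the all-hands, so the latest it can start is 13:33.

13:33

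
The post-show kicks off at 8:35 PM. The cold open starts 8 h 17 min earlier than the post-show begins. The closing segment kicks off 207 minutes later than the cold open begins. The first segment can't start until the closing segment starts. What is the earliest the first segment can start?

The cold open starts at 8:35 PM − 497 min = 12:18 PM.
The closing segment starts at 12:18 PM + 207 min = 3:45 PM.
The first segment is bounded by the closing segment, so the earliest it can start is 3:45 PM.

3:45 PM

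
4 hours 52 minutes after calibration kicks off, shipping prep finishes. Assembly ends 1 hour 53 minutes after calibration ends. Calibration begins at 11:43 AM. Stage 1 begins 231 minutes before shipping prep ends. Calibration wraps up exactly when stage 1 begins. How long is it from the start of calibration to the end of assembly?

Shipping prep ends at 11:43 AM + 292 min = 4:35 PM.
Stage 1 starts at 4:35 PM − 231 min = 12:44 PM.
So calibration ends at 12:44 PM.
Assembly ends at 12:44 PM + 113 min = 2:37 PM.
From 11:43 AM to 2:37 PM is 174 minutes.

174 minutes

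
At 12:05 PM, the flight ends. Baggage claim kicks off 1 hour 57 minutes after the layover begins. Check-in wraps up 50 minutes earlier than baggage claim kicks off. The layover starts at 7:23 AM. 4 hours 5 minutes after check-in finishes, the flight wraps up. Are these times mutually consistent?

No

Baggage claim starts at 7:23 AM + 117 min = 9:20 AM.
Check-in ends at 9:20 AM − 50 min = 8:30 AM.
The flight ends at 8:30 AM + 245 min = 12:35 PM.
But the flight is also said to end at 12:05 PM — a 30-minute conflict.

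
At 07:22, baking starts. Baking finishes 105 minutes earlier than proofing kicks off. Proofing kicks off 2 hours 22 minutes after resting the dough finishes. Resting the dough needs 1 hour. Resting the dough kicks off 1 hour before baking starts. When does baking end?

Resting the dough starts at 07:22 − 60 min = 06:22.
Resting the dough ends at 06:22 + 60 min = 07:22.
Proofing starts at 07:22 + 142 min = 09:44.
Baking ends at 09:44 − 105 min = 07:59.

07:59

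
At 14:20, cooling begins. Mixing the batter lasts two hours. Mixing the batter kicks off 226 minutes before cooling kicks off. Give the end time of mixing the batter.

Mixing the batter starts at 14:20 − 226 min = 10:34.
Mixing the batter ends at 10:34 + 120 min = 12:34.

12:34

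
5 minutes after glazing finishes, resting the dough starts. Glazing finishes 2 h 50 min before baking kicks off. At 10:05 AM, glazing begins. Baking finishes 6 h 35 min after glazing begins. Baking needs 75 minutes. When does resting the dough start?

Baking ends at 10:05 AM + 395 min = 4:40 PM.
Baking starts at 4:40 PM − 75 min = 3:25 PM.
Glazing ends at 3:25 PM − 170 min = 12:35 PM.
Resting the dough starts at 12:35 PM + 5 min = 12:40 PM.

12:40 PM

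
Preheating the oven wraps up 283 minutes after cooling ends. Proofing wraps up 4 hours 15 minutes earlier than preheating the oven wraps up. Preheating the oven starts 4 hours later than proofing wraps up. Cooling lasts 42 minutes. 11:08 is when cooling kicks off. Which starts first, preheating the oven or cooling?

Cooling ends at 11:08 + 42 min = 11:50.
Preheating the oven ends at 11:50 + 283 min = 16:33.
Proofing ends at 16:33 − 255 min = 12:18.
Preheating the oven starts at 12:18 + 240 min = 16:18.
Preheating the oven starts at 16:18 and cooling starts at 11:08, so cooling is first.

cooling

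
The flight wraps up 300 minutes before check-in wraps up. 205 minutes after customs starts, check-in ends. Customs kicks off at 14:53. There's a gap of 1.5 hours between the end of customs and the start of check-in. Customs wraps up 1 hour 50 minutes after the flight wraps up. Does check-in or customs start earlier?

customs

Check-in ends at 14:53 + 205 min = 18:18.
The flight ends at 18:18 − 300 min = 13:18.
Customs ends at 13:18 + 110 min = 15:08.
Check-in starts at 15:08 + 90 min = 16:38.
Check-in starts at 16:38 and customs starts at 14:53, so customs is first.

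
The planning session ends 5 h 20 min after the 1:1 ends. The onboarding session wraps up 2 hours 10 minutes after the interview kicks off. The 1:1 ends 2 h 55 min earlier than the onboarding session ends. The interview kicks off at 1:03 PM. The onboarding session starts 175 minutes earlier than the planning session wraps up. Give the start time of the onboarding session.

The onboarding session ends at 1:03 PM + 130 min = 3:13 PM.
The 1:1 ends at 3:13 PM − 175 min = 12:18 PM.
The planning session ends at 12:18 PM + 320 min = 5:38 PM.
The onboarding session starts at 5:38 PM − 175 min = 2:43 PM.

2:43 PM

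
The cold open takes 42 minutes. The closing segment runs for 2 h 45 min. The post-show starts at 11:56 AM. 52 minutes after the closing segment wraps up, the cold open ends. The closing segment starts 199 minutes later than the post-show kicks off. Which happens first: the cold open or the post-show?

the post-show

The closing segment starts at 11:56 AM + 199 min = 3:15 PM.
The closing segment ends at 3:15 PM + 165 min = 6:00 PM.
The cold open ends at 6:00 PM + 52 min = 6:52 PM.
The cold open starts at 6:52 PM − 42 min = 6:10 PM.
The cold open starts at 6:10 PM and the post-show starts at 11:56 AM, so the post-show is first.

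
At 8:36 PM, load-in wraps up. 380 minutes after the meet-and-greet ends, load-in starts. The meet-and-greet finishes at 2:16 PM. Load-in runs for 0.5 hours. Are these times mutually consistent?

No

Load-in starts at 2:16 PM + 380 min = 8:36 PM.
Load-in ends at 8:36 PM + 30 min = 9:06 PM.
But load-in is also said to end at 8:36 PM — a 30-minute conflict.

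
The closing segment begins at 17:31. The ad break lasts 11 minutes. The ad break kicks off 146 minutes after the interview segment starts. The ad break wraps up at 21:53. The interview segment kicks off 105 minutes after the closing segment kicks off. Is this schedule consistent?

The interview segment starts at 17:31 + 105 min = 19:16.
The ad break starts at 19:16 + 146 min = 21:42.
The ad break ends at 21:42 + 11 min = 21:53.
That matches the stated 21:53, so the schedule is consistent.

Yes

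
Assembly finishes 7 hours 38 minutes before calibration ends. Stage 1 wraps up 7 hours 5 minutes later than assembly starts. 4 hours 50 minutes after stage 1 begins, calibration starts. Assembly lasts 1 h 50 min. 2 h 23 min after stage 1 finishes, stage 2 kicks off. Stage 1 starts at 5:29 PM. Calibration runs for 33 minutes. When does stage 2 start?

10:52 PM

Calibration starts at 5:29 PM + 290 min = 10:19 PM.
Calibration ends at 10:19 PM + 33 min = 10:52 PM.
Assembly ends at 10:52 PM − 458 min = 3:14 PM.
Assembly starts at 3:14 PM − 110 min = 1:24 PM.
Stage 1 ends at 1:24 PM + 425 min = 8:29 PM.
Stage 2 starts at 8:29 PM + 143 min = 10:52 PM.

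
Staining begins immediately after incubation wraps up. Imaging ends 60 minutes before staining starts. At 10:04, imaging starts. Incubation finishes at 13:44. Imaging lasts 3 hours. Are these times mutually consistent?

Staining starts at 13:44.
Imaging ends at 13:44 − 60 min = 12:44.
Imaging starts at 12:44 − 180 min = 09:44.
But imaging is also said to start at 10:04 — a 20-minute conflict.

No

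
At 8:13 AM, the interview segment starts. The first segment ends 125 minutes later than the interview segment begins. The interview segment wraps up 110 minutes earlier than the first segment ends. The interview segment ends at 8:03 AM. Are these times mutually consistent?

The first segment ends at 8:13 AM + 125 min = 10:18 AM.
The interview segment ends at 10:18 AM − 110 min = 8:28 AM.
But the interview segment is also said to end at 8:03 AM — a 25-minute conflict.

No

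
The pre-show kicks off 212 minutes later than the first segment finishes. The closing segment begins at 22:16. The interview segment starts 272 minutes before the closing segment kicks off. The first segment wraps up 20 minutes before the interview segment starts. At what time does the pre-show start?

20:56

The interview segment starts at 22:16 − 272 min = 17:44.
The first segment ends at 17:44 − 20 min = 17:24.
The pre-show starts at 17:24 + 212 min = 20:56.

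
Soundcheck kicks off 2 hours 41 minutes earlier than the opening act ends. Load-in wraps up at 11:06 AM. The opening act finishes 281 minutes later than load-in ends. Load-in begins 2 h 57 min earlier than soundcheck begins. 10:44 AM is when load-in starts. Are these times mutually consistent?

The opening act ends at 11:06 AM + 281 min = 3:47 PM.
Soundcheck starts at 3:47 PM − 161 min = 1:06 PM.
Load-in starts at 1:06 PM − 177 min = 10:09 AM.
But load-in is also said to start at 10:44 AM — a 35-minute conflict.

No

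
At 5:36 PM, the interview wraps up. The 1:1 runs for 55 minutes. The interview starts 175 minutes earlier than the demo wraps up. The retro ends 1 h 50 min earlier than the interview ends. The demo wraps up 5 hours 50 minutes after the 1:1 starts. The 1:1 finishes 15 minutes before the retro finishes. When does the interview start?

The retro ends at 5:36 PM − 110 min = 3:46 PM.
The 1:1 ends at 3:46 PM − 15 min = 3:31 PM.
The 1:1 starts at 3:31 PM − 55 min = 2:36 PM.
The demo ends at 2:36 PM + 350 min = 8:26 PM.
The interview starts at 8:26 PM − 175 min = 5:31 PM.

5:31 PM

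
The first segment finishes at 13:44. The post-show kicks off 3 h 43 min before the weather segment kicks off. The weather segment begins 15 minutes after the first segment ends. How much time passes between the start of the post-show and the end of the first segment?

The weather segment starts at 13:44 + 15 min = 13:59.
The post-show starts at 13:59 − 223 min = 10:16.
From 10:16 to 13:44 is 208 minutes.

208 minutes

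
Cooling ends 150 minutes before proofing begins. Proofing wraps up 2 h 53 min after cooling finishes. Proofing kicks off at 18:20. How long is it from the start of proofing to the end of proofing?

23 minutes

Cooling ends at 18:20 − 150 min = 15:50.
Proofing ends at 15:50 + 173 min = 18:43.
From 18:20 to 18:43 is 23 minutes.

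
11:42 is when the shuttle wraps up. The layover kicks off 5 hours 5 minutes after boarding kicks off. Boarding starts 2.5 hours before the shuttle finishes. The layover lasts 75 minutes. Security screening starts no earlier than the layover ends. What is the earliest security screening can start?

15:32

Boarding starts at 11:42 − 150 min = 09:12.
The layover starts at 09:12 + 305 min = 14:17.
The layover ends at 14:17 + 75 min = 15:32.
Security screening is bounded by the layover, so the earliest it can start is 15:32.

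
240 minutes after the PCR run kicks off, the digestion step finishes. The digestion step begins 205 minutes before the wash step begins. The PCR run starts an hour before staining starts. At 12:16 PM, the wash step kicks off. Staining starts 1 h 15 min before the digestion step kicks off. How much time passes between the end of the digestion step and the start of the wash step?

1 h 40 min

The digestion step starts at 12:16 PM − 205 min = 8:51 AM.
Staining starts at 8:51 AM − 75 min = 7:36 AM.
The PCR run starts at 7:36 AM − 60 min = 6:36 AM.
The digestion step ends at 6:36 AM + 240 min = 10:36 AM.
From 10:36 AM to 12:16 PM is 1 h 40 min.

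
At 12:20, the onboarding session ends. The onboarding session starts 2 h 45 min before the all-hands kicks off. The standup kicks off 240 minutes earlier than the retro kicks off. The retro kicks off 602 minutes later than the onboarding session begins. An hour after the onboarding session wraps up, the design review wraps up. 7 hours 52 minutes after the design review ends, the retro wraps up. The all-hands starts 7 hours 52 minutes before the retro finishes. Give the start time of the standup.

16:37

The design review ends at 12:20 + 60 min = 13:20.
The retro ends at 13:20 + 472 min = 21:12.
The all-hands starts at 21:12 − 472 min = 13:20.
The onboarding session starts at 13:20 − 165 min = 10:35.
The retro starts at 10:35 + 602 min = 20:37.
The standup starts at 20:37 − 240 min = 16:37.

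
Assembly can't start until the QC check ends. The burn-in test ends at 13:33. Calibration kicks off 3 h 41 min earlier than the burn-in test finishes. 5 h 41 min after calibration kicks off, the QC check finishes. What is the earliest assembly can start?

Calibration starts at 13:33 − 221 min = 09:52.
The QC check ends at 09:52 + 341 min = 15:33.
Assembly is bounded by the QC check, so the earliest it can start is 15:33.

15:33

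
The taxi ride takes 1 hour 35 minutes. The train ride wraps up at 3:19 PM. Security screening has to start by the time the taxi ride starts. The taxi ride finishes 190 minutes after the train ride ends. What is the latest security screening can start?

4:54 PM

The taxi ride ends at 3:19 PM + 190 min = 6:29 PM.
The taxi ride starts at 6:29 PM − 95 min = 4:54 PM.
Security screening is bounded by the taxi ride, so the latest it can start is 4:54 PM.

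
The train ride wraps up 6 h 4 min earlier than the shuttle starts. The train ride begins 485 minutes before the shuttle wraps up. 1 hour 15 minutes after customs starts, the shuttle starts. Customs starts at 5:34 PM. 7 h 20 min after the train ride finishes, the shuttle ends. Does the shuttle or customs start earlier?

customs

The shuttle starts at 5:34 PM + 75 min = 6:49 PM.
The shuttle starts at 6:49 PM and customs starts at 5:34 PM, so customs is first.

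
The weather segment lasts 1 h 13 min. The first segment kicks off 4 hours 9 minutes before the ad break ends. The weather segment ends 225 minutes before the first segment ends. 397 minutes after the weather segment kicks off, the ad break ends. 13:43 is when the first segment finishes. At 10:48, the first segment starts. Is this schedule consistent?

No

The weather segment ends at 13:43 − 225 min = 09:58.
The weather segment starts at 09:58 − 73 min = 08:45.
The ad break ends at 08:45 + 397 min = 15:22.
The first segment starts at 15:22 − 249 min = 11:13.
But the first segment is also said to start at 10:48 — a 25-minute conflict.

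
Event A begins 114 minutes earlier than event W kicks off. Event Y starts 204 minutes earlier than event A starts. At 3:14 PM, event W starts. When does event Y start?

Event A starts at 3:14 PM − 114 min = 1:20 PM.
Event Y starts at 1:20 PM − 204 min = 9:56 AM.

9:56 AM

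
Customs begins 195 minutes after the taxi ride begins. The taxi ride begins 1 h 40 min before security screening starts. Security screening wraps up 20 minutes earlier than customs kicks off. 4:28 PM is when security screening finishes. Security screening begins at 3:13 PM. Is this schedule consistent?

Yes

The taxi ride starts at 3:13 PM − 100 min = 1:33 PM.
Customs starts at 1:33 PM + 195 min = 4:48 PM.
Security screening ends at 4:48 PM − 20 min = 4:28 PM.
That matches the stated 4:28 PM, so the schedule is consistent.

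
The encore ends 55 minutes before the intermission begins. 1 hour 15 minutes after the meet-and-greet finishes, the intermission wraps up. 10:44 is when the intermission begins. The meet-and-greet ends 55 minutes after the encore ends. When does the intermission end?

The encore ends at 10:44 − 55 min = 09:49.
The meet-and-greet ends at 09:49 + 55 min = 10:44.
The intermission ends at 10:44 + 75 min = 11:59.

11:59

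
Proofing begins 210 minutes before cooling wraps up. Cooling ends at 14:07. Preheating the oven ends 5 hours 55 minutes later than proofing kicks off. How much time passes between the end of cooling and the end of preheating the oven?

2 hours 25 minutes

Proofing starts at 14:07 − 210 min = 10:37.
Preheating the oven ends at 10:37 + 355 min = 16:32.
From 14:07 to 16:32 is 2 hours 25 minutes.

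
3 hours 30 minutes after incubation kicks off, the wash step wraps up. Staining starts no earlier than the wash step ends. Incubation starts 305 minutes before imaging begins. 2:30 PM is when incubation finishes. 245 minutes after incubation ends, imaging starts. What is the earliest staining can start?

5:00 PM

Imaging starts at 2:30 PM + 245 min = 6:35 PM.
Incubation starts at 6:35 PM − 305 min = 1:30 PM.
The wash step ends at 1:30 PM + 210 min = 5:00 PM.
Staining is bounded by the wash step, so the earliest it can start is 5:00 PM.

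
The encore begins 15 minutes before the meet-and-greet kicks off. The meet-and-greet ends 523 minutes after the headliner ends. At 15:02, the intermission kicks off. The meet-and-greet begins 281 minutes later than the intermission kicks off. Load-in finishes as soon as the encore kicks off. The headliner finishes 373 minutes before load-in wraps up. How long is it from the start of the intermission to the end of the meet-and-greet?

The meet-and-greet starts at 15:02 + 281 min = 19:43.
The encore starts at 19:43 − 15 min = 19:28.
So load-in ends at 19:28.
The headliner ends at 19:28 − 373 min = 13:15.
The meet-and-greet ends at 13:15 + 523 min = 21:58.
From 15:02 to 21:58 is 416 minutes.

416 minutes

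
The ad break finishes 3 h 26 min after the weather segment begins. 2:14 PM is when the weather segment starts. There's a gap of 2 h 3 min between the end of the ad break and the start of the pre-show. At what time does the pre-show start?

7:43 PM

The ad break ends at 2:14 PM + 206 min = 5:40 PM.
The pre-show starts at 5:40 PM + 123 min = 7:43 PM.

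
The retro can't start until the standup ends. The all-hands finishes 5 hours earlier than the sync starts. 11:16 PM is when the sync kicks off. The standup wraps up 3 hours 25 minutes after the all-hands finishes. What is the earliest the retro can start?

The all-hands ends at 11:16 PM − 300 min = 6:16 PM.
The standup ends at 6:16 PM + 205 min = 9:41 PM.
The retro is bounded by the standup, so the earliest it can start is 9:41 PM.

9:41 PM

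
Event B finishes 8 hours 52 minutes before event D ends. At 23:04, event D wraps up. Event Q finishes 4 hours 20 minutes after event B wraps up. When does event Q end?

Event B ends at 23:04 − 532 min = 14:12.
Event Q ends at 14:12 + 260 min = 18:32.

18:32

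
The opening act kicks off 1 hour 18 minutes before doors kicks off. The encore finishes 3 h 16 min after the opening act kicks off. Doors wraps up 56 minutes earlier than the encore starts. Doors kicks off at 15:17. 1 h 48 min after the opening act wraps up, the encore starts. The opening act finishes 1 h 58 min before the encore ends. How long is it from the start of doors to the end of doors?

The opening act starts at 15:17 − 78 min = 13:59.
The encore ends at 13:59 + 196 min = 17:15.
The opening act ends at 17:15 − 118 min = 15:17.
The encore starts at 15:17 + 108 min = 17:05.
Doors ends at 17:05 − 56 min = 16:09.
From 15:17 to 16:09 is 52 minutes.

52 minutes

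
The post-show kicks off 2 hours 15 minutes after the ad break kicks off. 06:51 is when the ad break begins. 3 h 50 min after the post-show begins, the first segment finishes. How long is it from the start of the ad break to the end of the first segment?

The post-show starts at 06:51 + 135 min = 09:06.
The first segment ends at 09:06 + 230 min = 12:56.
From 06:51 to 12:56 is 6 h 5 min.

6 h 5 min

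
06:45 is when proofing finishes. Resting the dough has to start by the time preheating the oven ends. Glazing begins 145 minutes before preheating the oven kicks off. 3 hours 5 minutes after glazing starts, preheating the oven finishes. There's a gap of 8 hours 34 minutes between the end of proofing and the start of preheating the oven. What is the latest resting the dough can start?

15:59

Preheating the oven starts at 06:45 + 514 min = 15:19.
Glazing starts at 15:19 − 145 min = 12:54.
Preheating the oven ends at 12:54 + 185 min = 15:59.
Resting the dough is bounded by preheating the oven, so the latest it can start is 15:59.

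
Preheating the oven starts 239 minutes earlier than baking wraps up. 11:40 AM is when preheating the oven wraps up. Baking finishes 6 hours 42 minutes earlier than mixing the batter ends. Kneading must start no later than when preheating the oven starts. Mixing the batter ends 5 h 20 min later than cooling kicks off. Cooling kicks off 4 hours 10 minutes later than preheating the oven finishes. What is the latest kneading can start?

10:29 AM

Cooling starts at 11:40 AM + 250 min = 3:50 PM.
Mixing the batter ends at 3:50 PM + 320 min = 9:10 PM.
Baking ends at 9:10 PM − 402 min = 2:28 PM.
Preheating the oven starts at 2:28 PM − 239 min = 10:29 AM.
Kneading is bounded by preheating the oven, so the latest it can start is 10:29 AM.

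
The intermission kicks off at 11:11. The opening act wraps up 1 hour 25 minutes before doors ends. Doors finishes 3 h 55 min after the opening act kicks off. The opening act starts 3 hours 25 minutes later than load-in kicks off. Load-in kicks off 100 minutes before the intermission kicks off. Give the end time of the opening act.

15:26

Load-in starts at 11:11 − 100 min = 09:31.
The opening act starts at 09:31 + 205 min = 12:56.
Doors ends at 12:56 + 235 min = 16:51.
The opening act ends at 16:51 − 85 min = 15:26.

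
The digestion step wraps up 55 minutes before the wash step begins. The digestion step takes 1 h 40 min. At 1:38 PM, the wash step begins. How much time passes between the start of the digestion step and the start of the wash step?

2 hours 35 minutes

The digestion step ends at 1:38 PM − 55 min = 12:43 PM.
The digestion step starts at 12:43 PM − 100 min = 11:03 AM.
From 11:03 AM to 1:38 PM is 2 hours 35 minutes.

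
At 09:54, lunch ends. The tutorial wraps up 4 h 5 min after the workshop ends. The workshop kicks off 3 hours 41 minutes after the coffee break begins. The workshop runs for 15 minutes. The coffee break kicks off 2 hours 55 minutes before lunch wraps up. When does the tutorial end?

15:00

The coffee break starts at 09:54 − 175 min = 06:59.
The workshop starts at 06:59 + 221 min = 10:40.
The workshop ends at 10:40 + 15 min = 10:55.
The tutorial ends at 10:55 + 245 min = 15:00.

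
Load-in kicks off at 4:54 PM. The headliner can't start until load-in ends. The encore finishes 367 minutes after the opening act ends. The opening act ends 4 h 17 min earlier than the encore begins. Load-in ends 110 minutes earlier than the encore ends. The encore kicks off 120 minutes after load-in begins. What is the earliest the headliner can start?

6:54 PM

The encore starts at 4:54 PM + 120 min = 6:54 PM.
The opening act ends at 6:54 PM − 257 min = 2:37 PM.
The encore ends at 2:37 PM + 367 min = 8:44 PM.
Load-in ends at 8:44 PM − 110 min = 6:54 PM.
The headliner is bounded by load-in, so the earliest it can start is 6:54 PM.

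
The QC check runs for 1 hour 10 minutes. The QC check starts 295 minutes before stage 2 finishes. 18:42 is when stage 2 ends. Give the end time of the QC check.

The QC check starts at 18:42 − 295 min = 13:47.
The QC check ends at 13:47 + 70 min = 14:57.

14:57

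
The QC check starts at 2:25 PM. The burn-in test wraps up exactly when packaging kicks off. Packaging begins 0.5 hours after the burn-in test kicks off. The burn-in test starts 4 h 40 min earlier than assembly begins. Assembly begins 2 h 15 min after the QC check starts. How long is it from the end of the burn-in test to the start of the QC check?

Assembly starts at 2:25 PM + 135 min = 4:40 PM.
The burn-in test starts at 4:40 PM − 280 min = 12:00 PM.
Packaging starts at 12:00 PM + 30 min = 12:30 PM.
So the burn-in test ends at 12:30 PM.
From 12:30 PM to 2:25 PM is 1 h 55 min.

1 h 55 min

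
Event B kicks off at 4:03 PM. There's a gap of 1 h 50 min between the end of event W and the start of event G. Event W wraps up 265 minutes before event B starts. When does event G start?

1:28 PM

Event W ends at 4:03 PM − 265 min = 11:38 AM.
Event G starts at 11:38 AM + 110 min = 1:28 PM.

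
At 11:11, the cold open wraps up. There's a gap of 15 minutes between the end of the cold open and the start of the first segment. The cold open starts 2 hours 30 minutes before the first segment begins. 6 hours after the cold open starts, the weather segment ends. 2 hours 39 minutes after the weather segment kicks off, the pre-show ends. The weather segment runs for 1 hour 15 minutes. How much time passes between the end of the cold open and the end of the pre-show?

309 minutes

The first segment starts at 11:11 + 15 min = 11:26.
The cold open starts at 11:26 − 150 min = 08:56.
The weather segment ends at 08:56 + 360 min = 14:56.
The weather segment starts at 14:56 − 75 min = 13:41.
The pre-show ends at 13:41 + 159 min = 16:20.
From 11:11 to 16:20 is 309 minutes.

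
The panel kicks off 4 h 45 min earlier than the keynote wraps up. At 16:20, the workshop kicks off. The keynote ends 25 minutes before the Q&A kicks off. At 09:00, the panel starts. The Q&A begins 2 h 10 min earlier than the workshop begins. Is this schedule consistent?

Yes

The Q&A starts at 16:20 − 130 min = 14:10.
The keynote ends at 14:10 − 25 min = 13:45.
The panel starts at 13:45 − 285 min = 09:00.
That matches the stated 09:00, so the schedule is consistent.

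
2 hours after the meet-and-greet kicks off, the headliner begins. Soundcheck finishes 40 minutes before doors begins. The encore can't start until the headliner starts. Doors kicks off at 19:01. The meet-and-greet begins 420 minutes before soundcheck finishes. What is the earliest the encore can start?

13:21

Soundcheck ends at 19:01 − 40 min = 18:21.
The meet-and-greet starts at 18:21 − 420 min = 11:21.
The headliner starts at 11:21 + 120 min = 13:21.
The encore is bounded by the headliner, so the earliest it can start is 13:21.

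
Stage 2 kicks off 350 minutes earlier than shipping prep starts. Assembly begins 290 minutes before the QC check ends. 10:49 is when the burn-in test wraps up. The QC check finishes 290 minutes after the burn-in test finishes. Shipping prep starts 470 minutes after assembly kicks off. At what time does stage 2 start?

12:49

The QC check ends at 10:49 + 290 min = 15:39.
Assembly starts at 15:39 − 290 min = 10:49.
Shipping prep starts at 10:49 + 470 min = 18:39.
Stage 2 starts at 18:39 − 350 min = 12:49.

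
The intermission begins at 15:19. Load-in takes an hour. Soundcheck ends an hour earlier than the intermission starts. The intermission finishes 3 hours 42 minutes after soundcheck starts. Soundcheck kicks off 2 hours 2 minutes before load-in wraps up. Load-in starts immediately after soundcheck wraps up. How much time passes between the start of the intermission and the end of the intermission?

Soundcheck ends at 15:19 − 60 min = 14:19.
So load-in starts at 14:19.
Load-in ends at 14:19 + 60 min = 15:19.
Soundcheck starts at 15:19 − 122 min = 13:17.
The intermission ends at 13:17 + 222 min = 16:59.
From 15:19 to 16:59 is 1 hour 40 minutes.

1 hour 40 minutes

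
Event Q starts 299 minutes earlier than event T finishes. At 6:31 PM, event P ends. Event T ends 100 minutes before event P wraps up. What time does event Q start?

Event T ends at 6:31 PM − 100 min = 4:51 PM.
Event Q starts at 4:51 PM − 299 min = 11:52 AM.

11:52 AM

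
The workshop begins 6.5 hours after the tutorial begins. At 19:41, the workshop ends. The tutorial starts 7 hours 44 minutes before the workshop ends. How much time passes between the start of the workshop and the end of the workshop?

The tutorial starts at 19:41 − 464 min = 11:57.
The workshop starts at 11:57 + 390 min = 18:27.
From 18:27 to 19:41 is 1 hour 14 minutes.

1 hour 14 minutes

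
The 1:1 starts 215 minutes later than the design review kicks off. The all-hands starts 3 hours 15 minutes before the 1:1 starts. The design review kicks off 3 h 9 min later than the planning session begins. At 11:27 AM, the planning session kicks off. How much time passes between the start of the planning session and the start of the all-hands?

The design review starts at 11:27 AM + 189 min = 2:36 PM.
The 1:1 starts at 2:36 PM + 215 min = 6:11 PM.
The all-hands starts at 6:11 PM − 195 min = 2:56 PM.
From 11:27 AM to 2:56 PM is 3 hours 29 minutes.

3 hours 29 minutes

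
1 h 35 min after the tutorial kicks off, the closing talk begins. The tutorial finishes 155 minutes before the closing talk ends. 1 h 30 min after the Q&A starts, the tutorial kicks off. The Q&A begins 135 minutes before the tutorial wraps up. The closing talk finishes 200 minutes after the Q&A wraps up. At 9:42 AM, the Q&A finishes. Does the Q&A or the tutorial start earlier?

the Q&A

The closing talk ends at 9:42 AM + 200 min = 1:02 PM.
The tutorial ends at 1:02 PM − 155 min = 10:27 AM.
The Q&A starts at 10:27 AM − 135 min = 8:12 AM.
The tutorial starts at 8:12 AM + 90 min = 9:42 AM.
The Q&A starts at 8:12 AM and the tutorial starts at 9:42 AM, so the Q&A is first.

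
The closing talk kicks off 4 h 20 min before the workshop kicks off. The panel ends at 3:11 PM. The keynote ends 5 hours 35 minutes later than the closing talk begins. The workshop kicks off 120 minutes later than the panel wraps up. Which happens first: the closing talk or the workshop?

The workshop starts at 3:11 PM + 120 min = 5:11 PM.
The closing talk starts at 5:11 PM − 260 min = 12:51 PM.
The closing talk starts at 12:51 PM and the workshop starts at 5:11 PM, so the closing talk is first.

the closing talk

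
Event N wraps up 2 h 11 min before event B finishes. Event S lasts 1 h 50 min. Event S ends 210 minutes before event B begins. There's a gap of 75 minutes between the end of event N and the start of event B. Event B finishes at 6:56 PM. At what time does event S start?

12:40 PM

Event N ends at 6:56 PM − 131 min = 4:45 PM.
Event B starts at 4:45 PM + 75 min = 6:00 PM.
Event S ends at 6:00 PM − 210 min = 2:30 PM.
Event S starts at 2:30 PM − 110 min = 12:40 PM.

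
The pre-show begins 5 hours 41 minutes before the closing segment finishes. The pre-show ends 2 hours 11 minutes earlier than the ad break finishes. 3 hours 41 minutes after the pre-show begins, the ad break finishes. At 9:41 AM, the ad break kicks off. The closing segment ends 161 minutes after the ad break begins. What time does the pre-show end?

8:11 AM

The closing segment ends at 9:41 AM + 161 min = 12:22 PM.
The pre-show starts at 12:22 PM − 341 min = 6:41 AM.
The ad break ends at 6:41 AM + 221 min = 10:22 AM.
The pre-show ends at 10:22 AM − 131 min = 8:11 AM.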